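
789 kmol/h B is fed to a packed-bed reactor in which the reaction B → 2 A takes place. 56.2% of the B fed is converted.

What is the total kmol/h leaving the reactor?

B reacted = 0.562 × 789 = 443.4 kmol/h; ν_B = −1, so ξ = 443.4/1 = 443.4 kmol/h.
Outlet amounts (n = n₀ + ν ξ):
  B: 789 − 1(443.4) = 345.6
  A: 0 + 2(443.4) = 886.8
Total out = 345.6 + 886.8 = 1232 kmol/h.

1230 kmol/h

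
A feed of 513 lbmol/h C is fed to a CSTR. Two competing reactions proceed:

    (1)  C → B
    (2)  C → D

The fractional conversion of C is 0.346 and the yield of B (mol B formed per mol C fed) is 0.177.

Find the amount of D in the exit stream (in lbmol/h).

86.7 lbmol/h

Yield of B: 1ξ₁ / 513 = 0.177 → ξ₁ = 90.8 lbmol/h.
Conversion of C: 1ξ₁ + 1ξ₂ = 0.346 × 513 = 177.5 → ξ₂ = 86.7 lbmol/h.
Outlet amounts (n = n₀ + Σ ν·ξ):
  C: 513 − 1(90.8) − 1(86.7) = 335.5
  B: 0 + 1(90.8) = 90.8
  D: 0 + 1(86.7) = 86.7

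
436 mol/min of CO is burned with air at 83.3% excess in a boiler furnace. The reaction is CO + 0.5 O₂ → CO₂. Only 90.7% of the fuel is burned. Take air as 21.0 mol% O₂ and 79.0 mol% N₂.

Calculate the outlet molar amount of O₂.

Stoichiometric O₂ = 0.5 × 436 = 218 mol/min; O₂ fed = 218 × 1.833 = 399.6 mol/min.
N₂ fed = 399.6 × 79/21 = 1503 mol/min.
Fuel reacted = 0.907 × 436 → ξ = 395.5 mol/min.
Outlet (n = n₀ + ν ξ):
  CO: 436 − 1(395.5) = 40.55
  O₂: 399.6 − 0.5(395.5) = 201.9
  N₂: 1503 (inert)
  CO₂: 0 + 1(395.5) = 395.5

202 mol/min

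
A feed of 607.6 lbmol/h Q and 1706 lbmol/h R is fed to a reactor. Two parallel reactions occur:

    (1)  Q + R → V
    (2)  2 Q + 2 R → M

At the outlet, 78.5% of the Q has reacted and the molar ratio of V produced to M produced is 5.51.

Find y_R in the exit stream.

Conversion of Q: Q consumed = 0.785 × 607.6 = 477 lbmol/h = 1ξ₁ + 2ξ₂.
Selectivity: 1ξ₁ / (1ξ₂) = 5.51 → ξ₁ = 5.51 ξ₂.
Substitute: (1·5.51 + 2) ξ₂ = 477 → ξ₂ = 63.51 lbmol/h, ξ₁ = 349.9 lbmol/h.
Outlet amounts (n = n₀ + Σ ν·ξ):
  Q: 607.6 − 1(349.9) − 2(63.51) = 130.6
  R: 1706 − 1(349.9) − 2(63.51) = 1229
  V: 0 + 1(349.9) = 349.9
  M: 0 + 1(63.51) = 63.51
Total out = 1773 lbmol/h; y_R = 1229 / 1773 = 0.6931.

0.693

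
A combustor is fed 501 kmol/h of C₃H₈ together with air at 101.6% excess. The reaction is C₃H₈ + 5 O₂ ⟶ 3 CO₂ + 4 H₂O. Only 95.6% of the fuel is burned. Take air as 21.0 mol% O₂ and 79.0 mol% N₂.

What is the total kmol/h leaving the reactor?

Stoichiometric O₂ = 5 × 501 = 2505 kmol/h; O₂ fed = 2505 × 2.016 = 5050 kmol/h.
N₂ fed = 5050 × 79/21 = 19000 kmol/h.
Fuel reacted = 0.956 × 501 → ξ = 479 kmol/h.
Outlet (n = n₀ + ν ξ):
  C₃H₈: 501 − 1(479) = 22.04
  O₂: 5050 − 5(479) = 2655
  N₂: 19000 (inert)
  CO₂: 0 + 3(479) = 1437
  H₂O: 0 + 4(479) = 1916
Total out = 22.04 + 2655 + 19000 + 1437 + 1916 = 25030 kmol/h.

25000 kmol/h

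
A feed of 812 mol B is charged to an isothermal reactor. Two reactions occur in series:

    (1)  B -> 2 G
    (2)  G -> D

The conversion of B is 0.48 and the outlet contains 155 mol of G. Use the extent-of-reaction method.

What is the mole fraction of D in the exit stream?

0.52

Conversion of B: B consumed = 1ξ₁ = 0.48 × 812 → ξ₁ = 389.8 mol.
G balance: n_G = 0 + 2ξ₁ − 1ξ₂ = 155 → ξ₂ = (2·389.8 − 155)/1 = 624.5 mol.
Outlet amounts (n = n₀ + Σ ν·ξ):
  B: 812 − 1(389.8) = 422.2
  G: 0 + 2(389.8) − 1(624.5) = 155
  D: 0 + 1(624.5) = 624.5
Total out = 1202 mol; y_D = 624.5 / 1202 = 0.5197.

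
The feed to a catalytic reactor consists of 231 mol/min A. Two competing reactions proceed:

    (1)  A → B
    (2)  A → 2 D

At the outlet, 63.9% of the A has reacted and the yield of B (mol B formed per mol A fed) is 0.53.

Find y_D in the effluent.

Yield of B: 1ξ₁ / 231 = 0.53 → ξ₁ = 122.4 mol/min.
Conversion of A: 1ξ₁ + 1ξ₂ = 0.639 × 231 = 147.6 → ξ₂ = 25.18 mol/min.
Outlet amounts (n = n₀ + Σ ν·ξ):
  A: 231 − 1(122.4) − 1(25.18) = 83.39
  B: 0 + 1(122.4) = 122.4
  D: 0 + 2(25.18) = 50.36
Total out = 256.2 mol/min; y_D = 50.36 / 256.2 = 0.1966.

0.197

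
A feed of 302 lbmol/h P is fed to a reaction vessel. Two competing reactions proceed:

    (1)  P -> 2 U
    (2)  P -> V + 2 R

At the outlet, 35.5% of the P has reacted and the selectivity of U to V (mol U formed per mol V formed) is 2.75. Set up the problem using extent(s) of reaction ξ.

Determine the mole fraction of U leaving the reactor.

0.273

Conversion of P: P consumed = 0.355 × 302 = 107.2 lbmol/h = 1ξ₁ + 1ξ₂.
Selectivity: 2ξ₁ / (1ξ₂) = 2.75 → ξ₁ = 1.375 ξ₂.
Substitute: (1·1.375 + 1) ξ₂ = 107.2 → ξ₂ = 45.14 lbmol/h, ξ₁ = 62.07 lbmol/h.
Outlet amounts (n = n₀ + Σ ν·ξ):
  P: 302 − 1(62.07) − 1(45.14) = 194.8
  U: 0 + 2(62.07) = 124.1
  V: 0 + 1(45.14) = 45.14
  R: 0 + 2(45.14) = 90.28
Total out = 454.4 lbmol/h; y_U = 124.1 / 454.4 = 0.2732.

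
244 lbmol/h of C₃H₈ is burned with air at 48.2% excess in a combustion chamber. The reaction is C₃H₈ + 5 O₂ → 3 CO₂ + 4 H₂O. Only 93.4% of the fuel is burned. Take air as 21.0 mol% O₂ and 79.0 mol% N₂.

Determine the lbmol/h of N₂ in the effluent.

6800 lbmol/h

Stoichiometric O₂ = 5 × 244 = 1220 lbmol/h; O₂ fed = 1220 × 1.482 = 1808 lbmol/h.
N₂ fed = 1808 × 79/21 = 6802 lbmol/h.
Fuel reacted = 0.934 × 244 → ξ = 227.9 lbmol/h.
Outlet (n = n₀ + ν ξ):
  C₃H₈: 244 − 1(227.9) = 16.1
  O₂: 1808 − 5(227.9) = 668.6
  N₂: 6802 (inert)
  CO₂: 0 + 3(227.9) = 683.7
  H₂O: 0 + 4(227.9) = 911.6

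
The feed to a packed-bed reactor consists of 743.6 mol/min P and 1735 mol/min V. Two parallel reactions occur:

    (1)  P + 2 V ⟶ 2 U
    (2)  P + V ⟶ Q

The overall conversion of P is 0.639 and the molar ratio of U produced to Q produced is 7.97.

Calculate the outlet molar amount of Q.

95.3 mol/min

Conversion of P: P consumed = 0.639 × 743.6 = 475.2 mol/min = 1ξ₁ + 1ξ₂.
Selectivity: 2ξ₁ / (1ξ₂) = 7.97 → ξ₁ = 3.985 ξ₂.
Substitute: (1·3.985 + 1) ξ₂ = 475.2 → ξ₂ = 95.32 mol/min, ξ₁ = 379.8 mol/min.
Outlet amounts (n = n₀ + Σ ν·ξ):
  P: 743.6 − 1(379.8) − 1(95.32) = 268.4
  V: 1735 − 2(379.8) − 1(95.32) = 880
  U: 0 + 2(379.8) = 759.7
  Q: 0 + 1(95.32) = 95.32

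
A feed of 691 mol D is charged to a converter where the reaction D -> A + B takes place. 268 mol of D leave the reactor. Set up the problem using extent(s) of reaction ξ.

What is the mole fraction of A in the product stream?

For D: n = n₀ − 1ξ → 268 = 691 − 1ξ, giving ξ = 423 mol.
Outlet amounts (n = n₀ + ν ξ):
  D: 691 − 1(423) = 268
  A: 0 + 1(423) = 423
  B: 0 + 1(423) = 423
Total out = 1114 mol; y_A = 423 / 1114 = 0.3797.

0.38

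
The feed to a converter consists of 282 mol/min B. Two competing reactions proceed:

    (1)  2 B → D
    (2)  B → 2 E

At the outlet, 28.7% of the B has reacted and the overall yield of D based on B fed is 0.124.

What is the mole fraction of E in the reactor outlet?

Yield of D: 1ξ₁ / 282 = 0.124 → ξ₁ = 34.97 mol/min.
Conversion of B: 2ξ₁ + 1ξ₂ = 0.287 × 282 = 80.93 → ξ₂ = 11 mol/min.
Outlet amounts (n = n₀ + Σ ν·ξ):
  B: 282 − 2(34.97) − 1(11) = 201.1
  D: 0 + 1(34.97) = 34.97
  E: 0 + 2(11) = 22
Total out = 258 mol/min; y_E = 22 / 258 = 0.08525.

0.0852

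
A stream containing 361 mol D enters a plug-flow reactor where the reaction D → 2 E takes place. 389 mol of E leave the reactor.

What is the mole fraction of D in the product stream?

0.3

For E: n = n₀ + 2ξ → 389 = 0 + 2ξ, giving ξ = 194.5 mol.
Outlet amounts (n = n₀ + ν ξ):
  D: 361 − 1(194.5) = 166.5
  E: 0 + 2(194.5) = 389
Total out = 555.5 mol; y_D = 166.5 / 555.5 = 0.2997.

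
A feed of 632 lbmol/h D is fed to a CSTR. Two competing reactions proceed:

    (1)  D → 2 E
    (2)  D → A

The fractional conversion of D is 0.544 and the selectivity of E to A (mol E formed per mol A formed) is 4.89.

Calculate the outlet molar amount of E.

Conversion of D: D consumed = 0.544 × 632 = 343.8 lbmol/h = 1ξ₁ + 1ξ₂.
Selectivity: 2ξ₁ / (1ξ₂) = 4.89 → ξ₁ = 2.445 ξ₂.
Substitute: (1·2.445 + 1) ξ₂ = 343.8 → ξ₂ = 99.8 lbmol/h, ξ₁ = 244 lbmol/h.
Outlet amounts (n = n₀ + Σ ν·ξ):
  D: 632 − 1(244) − 1(99.8) = 288.2
  E: 0 + 2(244) = 488
  A: 0 + 1(99.8) = 99.8

488 lbmol/h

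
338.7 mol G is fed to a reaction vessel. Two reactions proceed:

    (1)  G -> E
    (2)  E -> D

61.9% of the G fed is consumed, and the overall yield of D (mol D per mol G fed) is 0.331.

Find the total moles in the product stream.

339 mol

Conversion of G: G consumed = 1ξ₁ = 0.619 × 338.7 → ξ₁ = 209.7 mol.
Yield of D: 1ξ₂ / 338.7 = 0.331 → ξ₂ = 112.1 mol.
Outlet amounts (n = n₀ + Σ ν·ξ):
  G: 338.7 − 1(209.7) = 129
  E: 0 + 1(209.7) − 1(112.1) = 97.55
  D: 0 + 1(112.1) = 112.1
Total out = 129 + 97.55 + 112.1 = 338.7 mol.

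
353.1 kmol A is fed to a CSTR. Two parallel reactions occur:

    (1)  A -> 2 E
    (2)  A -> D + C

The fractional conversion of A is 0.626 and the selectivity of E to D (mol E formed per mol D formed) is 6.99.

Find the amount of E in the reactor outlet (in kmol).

344 kmol

Conversion of A: A consumed = 0.626 × 353.1 = 221 kmol = 1ξ₁ + 1ξ₂.
Selectivity: 2ξ₁ / (1ξ₂) = 6.99 → ξ₁ = 3.495 ξ₂.
Substitute: (1·3.495 + 1) ξ₂ = 221 → ξ₂ = 49.17 kmol, ξ₁ = 171.9 kmol.
Outlet amounts (n = n₀ + Σ ν·ξ):
  A: 353.1 − 1(171.9) − 1(49.17) = 132.1
  E: 0 + 2(171.9) = 343.7
  D: 0 + 1(49.17) = 49.17
  C: 0 + 1(49.17) = 49.17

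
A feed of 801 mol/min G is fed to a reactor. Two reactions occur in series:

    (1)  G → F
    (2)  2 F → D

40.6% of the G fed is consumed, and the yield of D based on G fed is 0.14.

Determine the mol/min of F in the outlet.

Conversion of G: G consumed = 1ξ₁ = 0.406 × 801 → ξ₁ = 325.2 mol/min.
Yield of D: 1ξ₂ / 801 = 0.14 → ξ₂ = 112.1 mol/min.
Outlet amounts (n = n₀ + Σ ν·ξ):
  G: 801 − 1(325.2) = 475.8
  F: 0 + 1(325.2) − 2(112.1) = 100.9
  D: 0 + 1(112.1) = 112.1

101 mol/min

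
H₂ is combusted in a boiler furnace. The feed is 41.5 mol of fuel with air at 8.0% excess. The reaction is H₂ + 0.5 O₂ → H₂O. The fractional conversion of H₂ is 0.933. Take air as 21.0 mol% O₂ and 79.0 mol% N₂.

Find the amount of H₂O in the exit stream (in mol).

38.7 mol

Stoichiometric O₂ = 0.5 × 41.5 = 20.75 mol; O₂ fed = 20.75 × 1.080 = 22.41 mol.
N₂ fed = 22.41 × 79/21 = 84.3 mol.
Fuel reacted = 0.933 × 41.5 → ξ = 38.72 mol.
Outlet (n = n₀ + ν ξ):
  H₂: 41.5 − 1(38.72) = 2.78
  O₂: 22.41 − 0.5(38.72) = 3.05
  N₂: 84.3 (inert)
  H₂O: 0 + 1(38.72) = 38.72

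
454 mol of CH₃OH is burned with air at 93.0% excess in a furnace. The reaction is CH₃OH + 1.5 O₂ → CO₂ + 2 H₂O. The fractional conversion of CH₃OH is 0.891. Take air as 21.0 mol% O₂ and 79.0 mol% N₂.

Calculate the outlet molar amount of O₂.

708 mol

Stoichiometric O₂ = 1.5 × 454 = 681 mol; O₂ fed = 681 × 1.930 = 1314 mol.
N₂ fed = 1314 × 79/21 = 4944 mol.
Fuel reacted = 0.891 × 454 → ξ = 404.5 mol.
Outlet (n = n₀ + ν ξ):
  CH₃OH: 454 − 1(404.5) = 49.49
  O₂: 1314 − 1.5(404.5) = 707.6
  N₂: 4944 (inert)
  CO₂: 0 + 1(404.5) = 404.5
  H₂O: 0 + 2(404.5) = 809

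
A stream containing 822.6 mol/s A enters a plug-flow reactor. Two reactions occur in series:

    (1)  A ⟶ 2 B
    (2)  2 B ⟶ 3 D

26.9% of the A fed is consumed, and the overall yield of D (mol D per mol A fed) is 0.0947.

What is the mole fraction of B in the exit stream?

0.365

Conversion of A: A consumed = 1ξ₁ = 0.269 × 822.6 → ξ₁ = 221.3 mol/s.
Yield of D: 3ξ₂ / 822.6 = 0.0947 → ξ₂ = 25.97 mol/s.
Outlet amounts (n = n₀ + Σ ν·ξ):
  A: 822.6 − 1(221.3) = 601.3
  B: 0 + 2(221.3) − 2(25.97) = 390.6
  D: 0 + 3(25.97) = 77.9
Total out = 1070 mol/s; y_B = 390.6 / 1070 = 0.3651.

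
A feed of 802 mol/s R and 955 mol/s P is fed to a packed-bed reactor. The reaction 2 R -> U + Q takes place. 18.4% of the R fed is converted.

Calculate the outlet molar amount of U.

R reacted = 0.184 × 802 = 147.6 mol/s; ν_R = −2, so ξ = 147.6/2 = 73.78 mol/s.
Outlet amounts (n = n₀ + ν ξ):
  R: 802 − 2(73.78) = 654.4
  U: 0 + 1(73.78) = 73.78
  Q: 0 + 1(73.78) = 73.78
  P: 955 (inert)

73.8 mol/s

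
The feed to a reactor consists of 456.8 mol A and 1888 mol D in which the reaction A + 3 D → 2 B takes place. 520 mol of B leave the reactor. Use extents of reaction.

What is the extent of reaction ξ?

For B: n = n₀ + 2ξ → 520 = 0 + 2ξ, giving ξ = 260 mol.
Outlet amounts (n = n₀ + ν ξ):
  A: 456.8 − 1(260) = 196.8
  D: 1888 − 3(260) = 1108
  B: 0 + 2(260) = 520

ξ = 260 mol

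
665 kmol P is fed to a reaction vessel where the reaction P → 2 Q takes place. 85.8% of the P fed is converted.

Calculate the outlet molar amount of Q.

P reacted = 0.858 × 665 = 570.6 kmol; ν_P = −1, so ξ = 570.6/1 = 570.6 kmol.
Outlet amounts (n = n₀ + ν ξ):
  P: 665 − 1(570.6) = 94.43
  Q: 0 + 2(570.6) = 1141

1140 kmol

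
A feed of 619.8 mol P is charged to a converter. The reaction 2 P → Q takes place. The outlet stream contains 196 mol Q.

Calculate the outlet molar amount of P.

For Q: n = n₀ + 1ξ → 196 = 0 + 1ξ, giving ξ = 196 mol.
Outlet amounts (n = n₀ + ν ξ):
  P: 619.8 − 2(196) = 227.8
  Q: 0 + 1(196) = 196

228 mol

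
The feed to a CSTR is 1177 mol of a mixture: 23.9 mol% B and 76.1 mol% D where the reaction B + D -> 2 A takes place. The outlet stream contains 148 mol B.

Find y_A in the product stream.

For B: n = n₀ − 1ξ → 148 = 281.3 − 1ξ, giving ξ = 133.3 mol.
Outlet amounts (n = n₀ + ν ξ):
  B: 281.3 − 1(133.3) = 148
  D: 895.7 − 1(133.3) = 762.4
  A: 0 + 2(133.3) = 266.6
Total out = 1177 mol; y_A = 266.6 / 1177 = 0.2265.

0.227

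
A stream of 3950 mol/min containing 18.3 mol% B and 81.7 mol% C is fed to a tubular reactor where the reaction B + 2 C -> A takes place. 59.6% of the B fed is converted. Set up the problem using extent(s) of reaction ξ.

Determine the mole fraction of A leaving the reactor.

B reacted = 0.596 × 722.9 = 430.8 mol/min; ν_B = −1, so ξ = 430.8/1 = 430.8 mol/min.
Outlet amounts (n = n₀ + ν ξ):
  B: 722.9 − 1(430.8) = 292
  C: 3227 − 2(430.8) = 2366
  A: 0 + 1(430.8) = 430.8
Total out = 3088 mol/min; y_A = 430.8 / 3088 = 0.1395.

0.139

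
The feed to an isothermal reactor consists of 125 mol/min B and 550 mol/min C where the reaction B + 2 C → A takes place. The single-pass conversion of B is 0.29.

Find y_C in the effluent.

0.793

B reacted = 0.29 × 125 = 36.25 mol/min; ν_B = −1, so ξ = 36.25/1 = 36.25 mol/min.
Outlet amounts (n = n₀ + ν ξ):
  B: 125 − 1(36.25) = 88.75
  C: 550 − 2(36.25) = 477.5
  A: 0 + 1(36.25) = 36.25
Total out = 602.5 mol/min; y_C = 477.5 / 602.5 = 0.7925.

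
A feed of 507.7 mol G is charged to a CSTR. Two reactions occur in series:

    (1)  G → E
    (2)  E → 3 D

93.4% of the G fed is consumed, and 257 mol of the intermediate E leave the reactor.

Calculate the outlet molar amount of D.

Conversion of G: G consumed = 1ξ₁ = 0.934 × 507.7 → ξ₁ = 474.2 mol.
E balance: n_E = 0 + 1ξ₁ − 1ξ₂ = 257 → ξ₂ = (1·474.2 − 257)/1 = 217.2 mol.
Outlet amounts (n = n₀ + Σ ν·ξ):
  G: 507.7 − 1(474.2) = 33.51
  E: 0 + 1(474.2) − 1(217.2) = 257
  D: 0 + 3(217.2) = 651.6

652 mol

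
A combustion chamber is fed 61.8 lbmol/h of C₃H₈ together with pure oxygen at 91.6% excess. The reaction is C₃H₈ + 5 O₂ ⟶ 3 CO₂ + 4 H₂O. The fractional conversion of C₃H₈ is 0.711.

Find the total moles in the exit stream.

698 lbmol/h

Stoichiometric O₂ = 5 × 61.8 = 309 lbmol/h; O₂ fed = 309 × 1.916 = 592 lbmol/h.
Fuel reacted = 0.711 × 61.8 → ξ = 43.94 lbmol/h.
Outlet (n = n₀ + ν ξ):
  C₃H₈: 61.8 − 1(43.94) = 17.86
  O₂: 592 − 5(43.94) = 372.3
  CO₂: 0 + 3(43.94) = 131.8
  H₂O: 0 + 4(43.94) = 175.8
Total out = 17.86 + 372.3 + 131.8 + 175.8 = 697.8 lbmol/h.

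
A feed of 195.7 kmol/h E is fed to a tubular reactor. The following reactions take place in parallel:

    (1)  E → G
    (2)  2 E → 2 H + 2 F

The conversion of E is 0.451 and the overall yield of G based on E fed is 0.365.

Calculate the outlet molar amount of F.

16.8 kmol/h

Yield of G: 1ξ₁ / 195.7 = 0.365 → ξ₁ = 71.43 kmol/h.
Conversion of E: 1ξ₁ + 2ξ₂ = 0.451 × 195.7 = 88.26 → ξ₂ = 8.415 kmol/h.
Outlet amounts (n = n₀ + Σ ν·ξ):
  E: 195.7 − 1(71.43) − 2(8.415) = 107.4
  G: 0 + 1(71.43) = 71.43
  H: 0 + 2(8.415) = 16.83
  F: 0 + 2(8.415) = 16.83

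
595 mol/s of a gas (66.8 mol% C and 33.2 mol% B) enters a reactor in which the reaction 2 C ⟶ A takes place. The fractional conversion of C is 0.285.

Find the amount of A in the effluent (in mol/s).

56.6 mol/s

C reacted = 0.285 × 397.5 = 113.3 mol/s; ν_C = −2, so ξ = 113.3/2 = 56.64 mol/s.
Outlet amounts (n = n₀ + ν ξ):
  C: 397.5 − 2(56.64) = 284.2
  A: 0 + 1(56.64) = 56.64
  B: 197.5 (inert)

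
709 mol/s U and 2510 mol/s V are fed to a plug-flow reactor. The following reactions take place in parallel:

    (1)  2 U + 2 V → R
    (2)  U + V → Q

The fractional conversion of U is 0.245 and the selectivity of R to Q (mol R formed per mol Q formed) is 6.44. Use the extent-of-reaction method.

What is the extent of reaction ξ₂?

Conversion of U: U consumed = 0.245 × 709 = 173.7 mol/s = 2ξ₁ + 1ξ₂.
Selectivity: 1ξ₁ / (1ξ₂) = 6.44 → ξ₁ = 6.44 ξ₂.
Substitute: (2·6.44 + 1) ξ₂ = 173.7 → ξ₂ = 12.51 mol/s, ξ₁ = 80.6 mol/s.
Outlet amounts (n = n₀ + Σ ν·ξ):
  U: 709 − 2(80.6) − 1(12.51) = 535.3
  V: 2510 − 2(80.6) − 1(12.51) = 2336
  R: 0 + 1(80.6) = 80.6
  Q: 0 + 1(12.51) = 12.51

ξ₂ = 12.5 mol/s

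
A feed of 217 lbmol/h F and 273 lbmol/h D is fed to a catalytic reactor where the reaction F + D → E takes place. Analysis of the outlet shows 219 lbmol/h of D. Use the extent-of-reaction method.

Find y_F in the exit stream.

For D: n = n₀ − 1ξ → 219 = 273 − 1ξ, giving ξ = 54 lbmol/h.
Outlet amounts (n = n₀ + ν ξ):
  F: 217 − 1(54) = 163
  D: 273 − 1(54) = 219
  E: 0 + 1(54) = 54
Total out = 436 lbmol/h; y_F = 163 / 436 = 0.3739.

0.374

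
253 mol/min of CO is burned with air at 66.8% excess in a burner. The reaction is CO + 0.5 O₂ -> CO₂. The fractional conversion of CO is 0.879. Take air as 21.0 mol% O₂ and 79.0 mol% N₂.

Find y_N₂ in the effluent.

Stoichiometric O₂ = 0.5 × 253 = 126.5 mol/min; O₂ fed = 126.5 × 1.668 = 211 mol/min.
N₂ fed = 211 × 79/21 = 793.8 mol/min.
Fuel reacted = 0.879 × 253 → ξ = 222.4 mol/min.
Outlet (n = n₀ + ν ξ):
  CO: 253 − 1(222.4) = 30.61
  O₂: 211 − 0.5(222.4) = 99.81
  N₂: 793.8 (inert)
  CO₂: 0 + 1(222.4) = 222.4
Total out = 1147 mol/min; y_N₂ = 793.8 / 1147 = 0.6923.

0.692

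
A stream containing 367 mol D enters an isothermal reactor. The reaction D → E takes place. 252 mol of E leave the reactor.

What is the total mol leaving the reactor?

For E: n = n₀ + 1ξ → 252 = 0 + 1ξ, giving ξ = 252 mol.
Outlet amounts (n = n₀ + ν ξ):
  D: 367 − 1(252) = 115
  E: 0 + 1(252) = 252
Total out = 115 + 252 = 367 mol.

367 mol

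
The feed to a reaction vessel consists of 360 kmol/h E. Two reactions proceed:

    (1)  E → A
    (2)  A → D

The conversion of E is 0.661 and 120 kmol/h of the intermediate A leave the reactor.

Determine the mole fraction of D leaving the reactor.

Conversion of E: E consumed = 1ξ₁ = 0.661 × 360 → ξ₁ = 238 kmol/h.
A balance: n_A = 0 + 1ξ₁ − 1ξ₂ = 120 → ξ₂ = (1·238 − 120)/1 = 118 kmol/h.
Outlet amounts (n = n₀ + Σ ν·ξ):
  E: 360 − 1(238) = 122
  A: 0 + 1(238) − 1(118) = 120
  D: 0 + 1(118) = 118
Total out = 360 kmol/h; y_D = 118 / 360 = 0.3277.

0.328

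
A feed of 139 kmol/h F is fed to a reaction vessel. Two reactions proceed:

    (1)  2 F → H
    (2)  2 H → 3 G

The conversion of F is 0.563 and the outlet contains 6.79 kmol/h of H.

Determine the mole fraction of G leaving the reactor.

0.418

Conversion of F: F consumed = 2ξ₁ = 0.563 × 139 → ξ₁ = 39.13 kmol/h.
H balance: n_H = 0 + 1ξ₁ − 2ξ₂ = 6.79 → ξ₂ = (1·39.13 − 6.79)/2 = 16.17 kmol/h.
Outlet amounts (n = n₀ + Σ ν·ξ):
  F: 139 − 2(39.13) = 60.74
  H: 0 + 1(39.13) − 2(16.17) = 6.79
  G: 0 + 3(16.17) = 48.51
Total out = 116 kmol/h; y_G = 48.51 / 116 = 0.418.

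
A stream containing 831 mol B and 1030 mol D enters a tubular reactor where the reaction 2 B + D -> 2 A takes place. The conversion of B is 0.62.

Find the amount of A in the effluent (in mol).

B reacted = 0.62 × 831 = 515.2 mol; ν_B = −2, so ξ = 515.2/2 = 257.6 mol.
Outlet amounts (n = n₀ + ν ξ):
  B: 831 − 2(257.6) = 315.8
  D: 1030 − 1(257.6) = 772.4
  A: 0 + 2(257.6) = 515.2

515 mol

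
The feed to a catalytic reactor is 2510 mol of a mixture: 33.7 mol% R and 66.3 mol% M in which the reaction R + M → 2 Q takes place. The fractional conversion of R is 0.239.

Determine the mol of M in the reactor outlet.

R reacted = 0.239 × 845.9 = 202.2 mol; ν_R = −1, so ξ = 202.2/1 = 202.2 mol.
Outlet amounts (n = n₀ + ν ξ):
  R: 845.9 − 1(202.2) = 643.7
  M: 1664 − 1(202.2) = 1462
  Q: 0 + 2(202.2) = 404.3

1460 mol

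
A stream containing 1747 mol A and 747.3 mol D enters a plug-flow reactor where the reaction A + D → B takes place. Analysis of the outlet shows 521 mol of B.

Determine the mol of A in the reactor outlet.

1230 mol

For B: n = n₀ + 1ξ → 521 = 0 + 1ξ, giving ξ = 521 mol.
Outlet amounts (n = n₀ + ν ξ):
  A: 1747 − 1(521) = 1226
  D: 747.3 − 1(521) = 226.3
  B: 0 + 1(521) = 521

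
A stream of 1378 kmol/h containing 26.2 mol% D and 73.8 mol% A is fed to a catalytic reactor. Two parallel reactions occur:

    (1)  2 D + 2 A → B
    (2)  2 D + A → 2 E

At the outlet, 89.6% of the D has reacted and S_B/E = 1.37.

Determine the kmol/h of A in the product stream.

Conversion of D: D consumed = 0.896 × 361 = 323.5 kmol/h = 2ξ₁ + 2ξ₂.
Selectivity: 1ξ₁ / (2ξ₂) = 1.37 → ξ₁ = 2.74 ξ₂.
Substitute: (2·2.74 + 2) ξ₂ = 323.5 → ξ₂ = 43.25 kmol/h, ξ₁ = 118.5 kmol/h.
Outlet amounts (n = n₀ + Σ ν·ξ):
  D: 361 − 2(118.5) − 2(43.25) = 37.55
  A: 1017 − 2(118.5) − 1(43.25) = 736.7
  B: 0 + 1(118.5) = 118.5
  E: 0 + 2(43.25) = 86.49

737 kmol/h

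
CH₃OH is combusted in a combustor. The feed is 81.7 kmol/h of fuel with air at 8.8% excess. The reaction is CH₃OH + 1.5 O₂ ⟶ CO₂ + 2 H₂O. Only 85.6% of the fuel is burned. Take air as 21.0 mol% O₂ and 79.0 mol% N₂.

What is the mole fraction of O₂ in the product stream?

0.0378

Stoichiometric O₂ = 1.5 × 81.7 = 122.6 kmol/h; O₂ fed = 122.6 × 1.088 = 133.3 kmol/h.
N₂ fed = 133.3 × 79/21 = 501.6 kmol/h.
Fuel reacted = 0.856 × 81.7 → ξ = 69.94 kmol/h.
Outlet (n = n₀ + ν ξ):
  CH₃OH: 81.7 − 1(69.94) = 11.76
  O₂: 133.3 − 1.5(69.94) = 28.43
  N₂: 501.6 (inert)
  CO₂: 0 + 1(69.94) = 69.94
  H₂O: 0 + 2(69.94) = 139.9
Total out = 751.6 kmol/h; y_O₂ = 28.43 / 751.6 = 0.03783.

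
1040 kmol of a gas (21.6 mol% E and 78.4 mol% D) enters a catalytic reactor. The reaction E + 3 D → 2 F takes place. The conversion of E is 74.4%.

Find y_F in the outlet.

0.474

E reacted = 0.744 × 224.6 = 167.1 kmol; ν_E = −1, so ξ = 167.1/1 = 167.1 kmol.
Outlet amounts (n = n₀ + ν ξ):
  E: 224.6 − 1(167.1) = 57.51
  D: 815.4 − 3(167.1) = 314
  F: 0 + 2(167.1) = 334.3
Total out = 705.7 kmol; y_F = 334.3 / 705.7 = 0.4736.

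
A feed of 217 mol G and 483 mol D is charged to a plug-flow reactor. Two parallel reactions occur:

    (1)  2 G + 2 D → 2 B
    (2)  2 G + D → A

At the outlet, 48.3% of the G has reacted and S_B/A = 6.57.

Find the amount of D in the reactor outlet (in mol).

390 mol

Conversion of G: G consumed = 0.483 × 217 = 104.8 mol = 2ξ₁ + 2ξ₂.
Selectivity: 2ξ₁ / (1ξ₂) = 6.57 → ξ₁ = 3.285 ξ₂.
Substitute: (2·3.285 + 2) ξ₂ = 104.8 → ξ₂ = 12.23 mol, ξ₁ = 40.18 mol.
Outlet amounts (n = n₀ + Σ ν·ξ):
  G: 217 − 2(40.18) − 2(12.23) = 112.2
  D: 483 − 2(40.18) − 1(12.23) = 390.4
  B: 0 + 2(40.18) = 80.35
  A: 0 + 1(12.23) = 12.23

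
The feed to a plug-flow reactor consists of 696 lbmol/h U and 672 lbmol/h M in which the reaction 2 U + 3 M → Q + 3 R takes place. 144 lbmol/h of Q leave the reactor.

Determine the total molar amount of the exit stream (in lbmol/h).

1220 lbmol/h

For Q: n = n₀ + 1ξ → 144 = 0 + 1ξ, giving ξ = 144 lbmol/h.
Outlet amounts (n = n₀ + ν ξ):
  U: 696 − 2(144) = 408
  M: 672 − 3(144) = 240
  Q: 0 + 1(144) = 144
  R: 0 + 3(144) = 432
Total out = 408 + 240 + 144 + 432 = 1224 lbmol/h.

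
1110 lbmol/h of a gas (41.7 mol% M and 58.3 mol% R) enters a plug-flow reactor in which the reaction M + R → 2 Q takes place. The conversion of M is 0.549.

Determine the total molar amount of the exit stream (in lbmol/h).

M reacted = 0.549 × 462.9 = 254.1 lbmol/h; ν_M = −1, so ξ = 254.1/1 = 254.1 lbmol/h.
Outlet amounts (n = n₀ + ν ξ):
  M: 462.9 − 1(254.1) = 208.8
  R: 647.1 − 1(254.1) = 393
  Q: 0 + 2(254.1) = 508.2
Total out = 208.8 + 393 + 508.2 = 1110 lbmol/h.

1110 lbmol/h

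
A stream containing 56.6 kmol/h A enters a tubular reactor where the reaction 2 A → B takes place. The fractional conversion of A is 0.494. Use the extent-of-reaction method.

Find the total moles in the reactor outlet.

A reacted = 0.494 × 56.6 = 27.96 kmol/h; ν_A = −2, so ξ = 27.96/2 = 13.98 kmol/h.
Outlet amounts (n = n₀ + ν ξ):
  A: 56.6 − 2(13.98) = 28.64
  B: 0 + 1(13.98) = 13.98
Total out = 28.64 + 13.98 = 42.62 kmol/h.

42.6 kmol/h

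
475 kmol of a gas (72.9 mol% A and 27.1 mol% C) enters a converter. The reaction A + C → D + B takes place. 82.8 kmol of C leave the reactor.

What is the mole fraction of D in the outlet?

0.0967

For C: n = n₀ − 1ξ → 82.8 = 128.7 − 1ξ, giving ξ = 45.92 kmol.
Outlet amounts (n = n₀ + ν ξ):
  A: 346.3 − 1(45.92) = 300.3
  C: 128.7 − 1(45.92) = 82.8
  D: 0 + 1(45.92) = 45.92
  B: 0 + 1(45.92) = 45.92
Total out = 475 kmol; y_D = 45.92 / 475 = 0.09668.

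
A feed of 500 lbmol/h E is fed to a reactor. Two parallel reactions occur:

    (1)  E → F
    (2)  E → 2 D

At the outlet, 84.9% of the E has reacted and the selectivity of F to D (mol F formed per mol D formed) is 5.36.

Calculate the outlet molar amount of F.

Conversion of E: E consumed = 0.849 × 500 = 424.5 lbmol/h = 1ξ₁ + 1ξ₂.
Selectivity: 1ξ₁ / (2ξ₂) = 5.36 → ξ₁ = 10.72 ξ₂.
Substitute: (1·10.72 + 1) ξ₂ = 424.5 → ξ₂ = 36.22 lbmol/h, ξ₁ = 388.3 lbmol/h.
Outlet amounts (n = n₀ + Σ ν·ξ):
  E: 500 − 1(388.3) − 1(36.22) = 75.5
  F: 0 + 1(388.3) = 388.3
  D: 0 + 2(36.22) = 72.44

388 lbmol/h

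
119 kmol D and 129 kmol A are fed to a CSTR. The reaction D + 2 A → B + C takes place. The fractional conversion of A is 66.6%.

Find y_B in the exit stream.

0.21

A reacted = 0.666 × 129 = 85.91 kmol; ν_A = −2, so ξ = 85.91/2 = 42.96 kmol.
Outlet amounts (n = n₀ + ν ξ):
  D: 119 − 1(42.96) = 76.04
  A: 129 − 2(42.96) = 43.09
  B: 0 + 1(42.96) = 42.96
  C: 0 + 1(42.96) = 42.96
Total out = 205 kmol; y_B = 42.96 / 205 = 0.2095.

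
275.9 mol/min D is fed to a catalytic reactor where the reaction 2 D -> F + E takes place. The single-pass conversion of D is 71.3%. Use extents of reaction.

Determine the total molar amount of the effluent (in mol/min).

276 mol/min

D reacted = 0.713 × 275.9 = 196.7 mol/min; ν_D = −2, so ξ = 196.7/2 = 98.36 mol/min.
Outlet amounts (n = n₀ + ν ξ):
  D: 275.9 − 2(98.36) = 79.18
  F: 0 + 1(98.36) = 98.36
  E: 0 + 1(98.36) = 98.36
Total out = 79.18 + 98.36 + 98.36 = 275.9 mol/min.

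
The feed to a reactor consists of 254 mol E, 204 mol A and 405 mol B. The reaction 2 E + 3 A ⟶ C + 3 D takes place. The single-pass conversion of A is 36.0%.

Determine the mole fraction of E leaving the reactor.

0.245

A reacted = 0.36 × 204 = 73.44 mol; ν_A = −3, so ξ = 73.44/3 = 24.48 mol.
Outlet amounts (n = n₀ + ν ξ):
  E: 254 − 2(24.48) = 205
  A: 204 − 3(24.48) = 130.6
  C: 0 + 1(24.48) = 24.48
  D: 0 + 3(24.48) = 73.44
  B: 405 (inert)
Total out = 838.5 mol; y_E = 205 / 838.5 = 0.2445.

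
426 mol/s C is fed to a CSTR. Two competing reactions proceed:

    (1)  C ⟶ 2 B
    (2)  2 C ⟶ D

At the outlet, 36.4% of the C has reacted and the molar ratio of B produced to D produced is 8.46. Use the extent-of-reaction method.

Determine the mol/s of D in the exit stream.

Conversion of C: C consumed = 0.364 × 426 = 155.1 mol/s = 1ξ₁ + 2ξ₂.
Selectivity: 2ξ₁ / (1ξ₂) = 8.46 → ξ₁ = 4.23 ξ₂.
Substitute: (1·4.23 + 2) ξ₂ = 155.1 → ξ₂ = 24.89 mol/s, ξ₁ = 105.3 mol/s.
Outlet amounts (n = n₀ + Σ ν·ξ):
  C: 426 − 1(105.3) − 2(24.89) = 270.9
  B: 0 + 2(105.3) = 210.6
  D: 0 + 1(24.89) = 24.89

24.9 mol/s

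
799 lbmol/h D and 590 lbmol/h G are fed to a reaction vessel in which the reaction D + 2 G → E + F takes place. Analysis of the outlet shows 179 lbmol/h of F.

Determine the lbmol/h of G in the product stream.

232 lbmol/h

For F: n = n₀ + 1ξ → 179 = 0 + 1ξ, giving ξ = 179 lbmol/h.
Outlet amounts (n = n₀ + ν ξ):
  D: 799 − 1(179) = 620
  G: 590 − 2(179) = 232
  E: 0 + 1(179) = 179
  F: 0 + 1(179) = 179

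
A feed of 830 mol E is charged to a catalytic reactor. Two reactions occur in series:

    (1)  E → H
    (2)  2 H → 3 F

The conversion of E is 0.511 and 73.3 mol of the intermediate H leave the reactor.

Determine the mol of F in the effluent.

526 mol

Conversion of E: E consumed = 1ξ₁ = 0.511 × 830 → ξ₁ = 424.1 mol.
H balance: n_H = 0 + 1ξ₁ − 2ξ₂ = 73.3 → ξ₂ = (1·424.1 − 73.3)/2 = 175.4 mol.
Outlet amounts (n = n₀ + Σ ν·ξ):
  E: 830 − 1(424.1) = 405.9
  H: 0 + 1(424.1) − 2(175.4) = 73.3
  F: 0 + 3(175.4) = 526.2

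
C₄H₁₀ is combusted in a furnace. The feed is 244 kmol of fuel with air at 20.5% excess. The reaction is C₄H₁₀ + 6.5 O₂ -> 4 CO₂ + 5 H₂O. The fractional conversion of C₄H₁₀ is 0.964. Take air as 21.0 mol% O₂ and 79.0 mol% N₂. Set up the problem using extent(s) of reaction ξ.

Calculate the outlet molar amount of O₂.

Stoichiometric O₂ = 6.5 × 244 = 1586 kmol; O₂ fed = 1586 × 1.205 = 1911 kmol.
N₂ fed = 1911 × 79/21 = 7189 kmol.
Fuel reacted = 0.964 × 244 → ξ = 235.2 kmol.
Outlet (n = n₀ + ν ξ):
  C₄H₁₀: 244 − 1(235.2) = 8.784
  O₂: 1911 − 6.5(235.2) = 382.2
  N₂: 7189 (inert)
  CO₂: 0 + 4(235.2) = 940.9
  H₂O: 0 + 5(235.2) = 1176

382 kmol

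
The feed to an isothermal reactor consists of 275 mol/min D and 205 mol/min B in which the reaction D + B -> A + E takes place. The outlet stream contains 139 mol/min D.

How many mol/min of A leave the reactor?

For D: n = n₀ − 1ξ → 139 = 275 − 1ξ, giving ξ = 136 mol/min.
Outlet amounts (n = n₀ + ν ξ):
  D: 275 − 1(136) = 139
  B: 205 − 1(136) = 69
  A: 0 + 1(136) = 136
  E: 0 + 1(136) = 136

136 mol/min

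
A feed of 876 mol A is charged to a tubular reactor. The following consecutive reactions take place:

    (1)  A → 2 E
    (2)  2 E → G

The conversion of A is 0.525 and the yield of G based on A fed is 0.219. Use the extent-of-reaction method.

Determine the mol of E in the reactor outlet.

Conversion of A: A consumed = 1ξ₁ = 0.525 × 876 → ξ₁ = 459.9 mol.
Yield of G: 1ξ₂ / 876 = 0.219 → ξ₂ = 191.8 mol.
Outlet amounts (n = n₀ + Σ ν·ξ):
  A: 876 − 1(459.9) = 416.1
  E: 0 + 2(459.9) − 2(191.8) = 536.1
  G: 0 + 1(191.8) = 191.8

536 mol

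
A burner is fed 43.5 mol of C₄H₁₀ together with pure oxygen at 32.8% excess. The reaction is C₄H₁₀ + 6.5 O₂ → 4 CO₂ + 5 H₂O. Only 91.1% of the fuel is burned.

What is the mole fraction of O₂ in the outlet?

0.246

Stoichiometric O₂ = 6.5 × 43.5 = 282.8 mol; O₂ fed = 282.8 × 1.328 = 375.5 mol.
Fuel reacted = 0.911 × 43.5 → ξ = 39.63 mol.
Outlet (n = n₀ + ν ξ):
  C₄H₁₀: 43.5 − 1(39.63) = 3.871
  O₂: 375.5 − 6.5(39.63) = 117.9
  CO₂: 0 + 4(39.63) = 158.5
  H₂O: 0 + 5(39.63) = 198.1
Total out = 478.4 mol; y_O₂ = 117.9 / 478.4 = 0.2464.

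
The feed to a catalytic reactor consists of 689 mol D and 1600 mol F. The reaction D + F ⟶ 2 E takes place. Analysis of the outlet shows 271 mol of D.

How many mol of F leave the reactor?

1180 mol

For D: n = n₀ − 1ξ → 271 = 689 − 1ξ, giving ξ = 418 mol.
Outlet amounts (n = n₀ + ν ξ):
  D: 689 − 1(418) = 271
  F: 1600 − 1(418) = 1182
  E: 0 + 2(418) = 836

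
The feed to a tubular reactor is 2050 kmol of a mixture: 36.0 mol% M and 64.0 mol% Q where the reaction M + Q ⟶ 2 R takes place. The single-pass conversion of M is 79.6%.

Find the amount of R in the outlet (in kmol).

M reacted = 0.796 × 738 = 587.4 kmol; ν_M = −1, so ξ = 587.4/1 = 587.4 kmol.
Outlet amounts (n = n₀ + ν ξ):
  M: 738 − 1(587.4) = 150.6
  Q: 1312 − 1(587.4) = 724.6
  R: 0 + 2(587.4) = 1175

1170 kmol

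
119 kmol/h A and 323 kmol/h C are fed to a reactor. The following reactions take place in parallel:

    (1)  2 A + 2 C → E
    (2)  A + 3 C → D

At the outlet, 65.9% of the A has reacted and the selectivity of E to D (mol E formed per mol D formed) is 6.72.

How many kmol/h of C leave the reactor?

Conversion of A: A consumed = 0.659 × 119 = 78.42 kmol/h = 2ξ₁ + 1ξ₂.
Selectivity: 1ξ₁ / (1ξ₂) = 6.72 → ξ₁ = 6.72 ξ₂.
Substitute: (2·6.72 + 1) ξ₂ = 78.42 → ξ₂ = 5.431 kmol/h, ξ₁ = 36.5 kmol/h.
Outlet amounts (n = n₀ + Σ ν·ξ):
  A: 119 − 2(36.5) − 1(5.431) = 40.58
  C: 323 − 2(36.5) − 3(5.431) = 233.7
  E: 0 + 1(36.5) = 36.5
  D: 0 + 1(5.431) = 5.431

234 kmol/h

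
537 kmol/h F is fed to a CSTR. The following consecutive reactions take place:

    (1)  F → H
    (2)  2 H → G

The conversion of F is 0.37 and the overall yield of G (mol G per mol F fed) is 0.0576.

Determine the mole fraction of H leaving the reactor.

0.27

Conversion of F: F consumed = 1ξ₁ = 0.37 × 537 → ξ₁ = 198.7 kmol/h.
Yield of G: 1ξ₂ / 537 = 0.0576 → ξ₂ = 30.93 kmol/h.
Outlet amounts (n = n₀ + Σ ν·ξ):
  F: 537 − 1(198.7) = 338.3
  H: 0 + 1(198.7) − 2(30.93) = 136.8
  G: 0 + 1(30.93) = 30.93
Total out = 506.1 kmol/h; y_H = 136.8 / 506.1 = 0.2704.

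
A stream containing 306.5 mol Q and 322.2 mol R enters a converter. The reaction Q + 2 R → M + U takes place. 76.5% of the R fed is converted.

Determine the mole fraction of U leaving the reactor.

0.244

R reacted = 0.765 × 322.2 = 246.5 mol; ν_R = −2, so ξ = 246.5/2 = 123.2 mol.
Outlet amounts (n = n₀ + ν ξ):
  Q: 306.5 − 1(123.2) = 183.3
  R: 322.2 − 2(123.2) = 75.72
  M: 0 + 1(123.2) = 123.2
  U: 0 + 1(123.2) = 123.2
Total out = 505.5 mol; y_U = 123.2 / 505.5 = 0.2438.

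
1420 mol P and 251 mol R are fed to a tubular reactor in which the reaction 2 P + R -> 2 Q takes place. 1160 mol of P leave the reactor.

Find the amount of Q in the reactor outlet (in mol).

260 mol

For P: n = n₀ − 2ξ → 1160 = 1420 − 2ξ, giving ξ = 130 mol.
Outlet amounts (n = n₀ + ν ξ):
  P: 1420 − 2(130) = 1160
  R: 251 − 1(130) = 121
  Q: 0 + 2(130) = 260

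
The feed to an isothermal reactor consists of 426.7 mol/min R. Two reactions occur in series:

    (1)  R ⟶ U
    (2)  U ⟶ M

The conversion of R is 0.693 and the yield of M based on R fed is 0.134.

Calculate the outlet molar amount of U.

Conversion of R: R consumed = 1ξ₁ = 0.693 × 426.7 → ξ₁ = 295.7 mol/min.
Yield of M: 1ξ₂ / 426.7 = 0.134 → ξ₂ = 57.18 mol/min.
Outlet amounts (n = n₀ + Σ ν·ξ):
  R: 426.7 − 1(295.7) = 131
  U: 0 + 1(295.7) − 1(57.18) = 238.5
  M: 0 + 1(57.18) = 57.18

239 mol/min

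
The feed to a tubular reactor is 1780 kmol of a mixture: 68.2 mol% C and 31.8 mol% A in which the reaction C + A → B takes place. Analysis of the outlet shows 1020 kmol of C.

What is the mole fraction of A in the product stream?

For C: n = n₀ − 1ξ → 1020 = 1214 − 1ξ, giving ξ = 194 kmol.
Outlet amounts (n = n₀ + ν ξ):
  C: 1214 − 1(194) = 1020
  A: 566 − 1(194) = 372.1
  B: 0 + 1(194) = 194
Total out = 1586 kmol; y_A = 372.1 / 1586 = 0.2346.

0.235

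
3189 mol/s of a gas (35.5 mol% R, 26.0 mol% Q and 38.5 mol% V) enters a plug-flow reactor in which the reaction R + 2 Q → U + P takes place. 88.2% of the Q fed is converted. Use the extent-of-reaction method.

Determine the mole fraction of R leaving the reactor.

Q reacted = 0.882 × 829.1 = 731.3 mol/s; ν_Q = −2, so ξ = 731.3/2 = 365.7 mol/s.
Outlet amounts (n = n₀ + ν ξ):
  R: 1132 − 1(365.7) = 766.4
  Q: 829.1 − 2(365.7) = 97.84
  U: 0 + 1(365.7) = 365.7
  P: 0 + 1(365.7) = 365.7
  V: 1228 (inert)
Total out = 2823 mol/s; y_R = 766.4 / 2823 = 0.2715.

0.271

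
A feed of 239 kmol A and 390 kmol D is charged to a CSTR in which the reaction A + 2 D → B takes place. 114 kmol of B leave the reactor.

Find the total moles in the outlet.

401 kmol

For B: n = n₀ + 1ξ → 114 = 0 + 1ξ, giving ξ = 114 kmol.
Outlet amounts (n = n₀ + ν ξ):
  A: 239 − 1(114) = 125
  D: 390 − 2(114) = 162
  B: 0 + 1(114) = 114
Total out = 125 + 162 + 114 = 401 kmol.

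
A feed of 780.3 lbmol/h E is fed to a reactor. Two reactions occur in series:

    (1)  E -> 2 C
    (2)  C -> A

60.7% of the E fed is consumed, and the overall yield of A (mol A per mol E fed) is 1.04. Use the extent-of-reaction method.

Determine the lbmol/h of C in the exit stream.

Conversion of E: E consumed = 1ξ₁ = 0.607 × 780.3 → ξ₁ = 473.6 lbmol/h.
Yield of A: 1ξ₂ / 780.3 = 1.04 → ξ₂ = 811.5 lbmol/h.
Outlet amounts (n = n₀ + Σ ν·ξ):
  E: 780.3 − 1(473.6) = 306.7
  C: 0 + 2(473.6) − 1(811.5) = 135.8
  A: 0 + 1(811.5) = 811.5

136 lbmol/h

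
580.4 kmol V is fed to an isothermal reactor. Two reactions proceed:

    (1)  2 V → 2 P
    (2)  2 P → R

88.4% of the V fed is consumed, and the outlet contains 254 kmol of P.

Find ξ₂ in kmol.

Conversion of V: V consumed = 2ξ₁ = 0.884 × 580.4 → ξ₁ = 256.5 kmol.
P balance: n_P = 0 + 2ξ₁ − 2ξ₂ = 254 → ξ₂ = (2·256.5 − 254)/2 = 129.5 kmol.
Outlet amounts (n = n₀ + Σ ν·ξ):
  V: 580.4 − 2(256.5) = 67.33
  P: 0 + 2(256.5) − 2(129.5) = 254
  R: 0 + 1(129.5) = 129.5

ξ₂ = 130 kmol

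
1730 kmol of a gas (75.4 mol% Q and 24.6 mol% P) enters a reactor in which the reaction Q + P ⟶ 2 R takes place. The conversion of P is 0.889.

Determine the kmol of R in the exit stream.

757 kmol

P reacted = 0.889 × 425.6 = 378.3 kmol; ν_P = −1, so ξ = 378.3/1 = 378.3 kmol.
Outlet amounts (n = n₀ + ν ξ):
  Q: 1304 − 1(378.3) = 926.1
  P: 425.6 − 1(378.3) = 47.24
  R: 0 + 2(378.3) = 756.7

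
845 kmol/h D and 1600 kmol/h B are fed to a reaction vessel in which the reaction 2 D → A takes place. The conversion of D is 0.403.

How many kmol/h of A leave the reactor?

170 kmol/h

D reacted = 0.403 × 845 = 340.5 kmol/h; ν_D = −2, so ξ = 340.5/2 = 170.3 kmol/h.
Outlet amounts (n = n₀ + ν ξ):
  D: 845 − 2(170.3) = 504.5
  A: 0 + 1(170.3) = 170.3
  B: 1600 (inert)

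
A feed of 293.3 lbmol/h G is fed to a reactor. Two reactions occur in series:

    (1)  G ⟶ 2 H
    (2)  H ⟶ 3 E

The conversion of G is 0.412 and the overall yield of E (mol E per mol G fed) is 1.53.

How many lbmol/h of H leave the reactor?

92.1 lbmol/h

Conversion of G: G consumed = 1ξ₁ = 0.412 × 293.3 → ξ₁ = 120.8 lbmol/h.
Yield of E: 3ξ₂ / 293.3 = 1.53 → ξ₂ = 149.6 lbmol/h.
Outlet amounts (n = n₀ + Σ ν·ξ):
  G: 293.3 − 1(120.8) = 172.5
  H: 0 + 2(120.8) − 1(149.6) = 92.1
  E: 0 + 3(149.6) = 448.7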